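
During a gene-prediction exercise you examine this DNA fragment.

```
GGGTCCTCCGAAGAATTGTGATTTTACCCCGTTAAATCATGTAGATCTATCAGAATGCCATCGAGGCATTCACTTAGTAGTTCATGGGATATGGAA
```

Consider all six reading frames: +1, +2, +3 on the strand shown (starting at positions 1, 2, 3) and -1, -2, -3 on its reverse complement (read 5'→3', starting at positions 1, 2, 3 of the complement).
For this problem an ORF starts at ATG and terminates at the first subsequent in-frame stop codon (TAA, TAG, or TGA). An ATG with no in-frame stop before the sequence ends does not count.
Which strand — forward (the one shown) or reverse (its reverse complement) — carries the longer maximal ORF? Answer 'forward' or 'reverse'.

reverse

Reverse complement (5'→3'): TTCCATATCCCATGAACTACTAAGTGAATGCCTCGATGGCATTCTGATAGATCTACATGATTTAACGGGGTAAAATCACAATTCTTCGGAGGACCC
Frame +1: GGG TCC TCC GAA GAA TTG TGA TTT TAC CCC GTT AAA TCA TGT AGA TCT ATC AGA ATG CCA TCG AGG CAT TCA CTT AGT AGT TCA TGG GAT ATG GAA — no ATG→stop ORF.
Frame +2: GGT CCT CCG AAG AAT TGT GAT TTT ACC CCG TTA AAT CAT GTA GAT CTA TCA GAA TGC CAT CGA GGC ATT CAC TTA GTA GTT CAT GGG ATA TGG — no ATG→stop ORF.
Frame +3: GTC CTC CGA AGA ATT GTG ATT TTA CCC CGT TAA ATC ATG TAG ATC TAT CAG AAT GCC ATC GAG GCA TTC ACT TAG TAG TTC ATG GGA TAT GGA — ATG at 39, stop TAG at 42 → 6 nt.
Frame -1: TTC CAT ATC CCA TGA ACT ACT AAG TGA ATG CCT CGA TGG CAT TCT GAT AGA TCT ACA TGA TTT AAC GGG GTA AAA TCA CAA TTC TTC GGA GGA CCC — ATG at 28, stop TGA at 58 → 33 nt.
Frame -2: TCC ATA TCC CAT GAA CTA CTA AGT GAA TGC CTC GAT GGC ATT CTG ATA GAT CTA CAT GAT TTA ACG GGG TAA AAT CAC AAT TCT TCG GAG GAC — no ATG→stop ORF.
Frame -3: CCA TAT CCC ATG AAC TAC TAA GTG AAT GCC TCG ATG GCA TTC TGA TAG ATC TAC ATG ATT TAA CGG GGT AAA ATC ACA ATT CTT CGG AGG ACC — ATG at 12, stop TAA at 21 → 12 nt; ATG at 36, stop TGA at 45 → 12 nt; ATG at 57, stop TAA at 63 → 9 nt.
Forward-strand max 6 nt; reverse-strand max 33 nt. The reverse strand has the longer ORF.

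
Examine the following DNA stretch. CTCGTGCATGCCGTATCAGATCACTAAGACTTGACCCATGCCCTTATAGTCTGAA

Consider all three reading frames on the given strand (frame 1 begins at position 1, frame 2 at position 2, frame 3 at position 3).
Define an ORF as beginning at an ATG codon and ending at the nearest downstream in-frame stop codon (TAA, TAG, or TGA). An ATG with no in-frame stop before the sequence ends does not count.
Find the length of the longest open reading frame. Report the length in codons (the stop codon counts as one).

Frame 1: CTC GTG CAT GCC GTA TCA GAT CAC TAA GAC TTG ACC CAT GCC CTT ATA GTC TGA — no ATG→stop ORF.
Frame 2: TCG TGC ATG CCG TAT CAG ATC ACT AAG ACT TGA CCC ATG CCC TTA TAG TCT GAA — ATG at 8, stop TGA at 32 → 27 nt; ATG at 38, stop TAG at 47 → 12 nt.
Frame 3: CGT GCA TGC CGT ATC AGA TCA CTA AGA CTT GAC CCA TGC CCT TAT AGT CTG — no ATG→stop ORF.
Longest: frame 2, positions 8–34, 27 nt = 9 codons = 8 aa. → 9 codons.

9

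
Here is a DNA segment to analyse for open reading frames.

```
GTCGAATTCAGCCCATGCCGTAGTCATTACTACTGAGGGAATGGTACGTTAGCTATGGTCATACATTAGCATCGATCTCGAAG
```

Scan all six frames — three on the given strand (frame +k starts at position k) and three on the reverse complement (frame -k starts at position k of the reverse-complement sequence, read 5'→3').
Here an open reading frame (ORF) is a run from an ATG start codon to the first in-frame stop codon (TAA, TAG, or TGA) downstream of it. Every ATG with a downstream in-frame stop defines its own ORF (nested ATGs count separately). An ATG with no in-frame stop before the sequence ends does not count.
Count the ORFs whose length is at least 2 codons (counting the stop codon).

7

Reverse complement (5'→3'): CTTCGAGATCGATGCTAATGTATGACCATAGCTAACGTACCATTCCCTCAGTAGTAATGACTACGGCATGGGCTGAATTCGAC
Frame +1: GTC GAA TTC AGC CCA TGC CGT AGT CAT TAC TAC TGA GGG AAT GGT ACG TTA GCT ATG GTC ATA CAT TAG CAT CGA TCT CGA — ATG at 55, stop TAG at 67 → 15 nt.
Frame +2: TCG AAT TCA GCC CAT GCC GTA GTC ATT ACT ACT GAG GGA ATG GTA CGT TAG CTA TGG TCA TAC ATT AGC ATC GAT CTC GAA — ATG at 41, stop TAG at 50 → 12 nt.
Frame +3: CGA ATT CAG CCC ATG CCG TAG TCA TTA CTA CTG AGG GAA TGG TAC GTT AGC TAT GGT CAT ACA TTA GCA TCG ATC TCG AAG — ATG at 15, stop TAG at 21 → 9 nt.
Frame -1: CTT CGA GAT CGA TGC TAA TGT ATG ACC ATA GCT AAC GTA CCA TTC CCT CAG TAG TAA TGA CTA CGG CAT GGG CTG AAT TCG — ATG at 22, stop TAG at 52 → 33 nt.
Frame -2: TTC GAG ATC GAT GCT AAT GTA TGA CCA TAG CTA ACG TAC CAT TCC CTC AGT AGT AAT GAC TAC GGC ATG GGC TGA ATT CGA — ATG at 68, stop TGA at 74 → 9 nt.
Frame -3: TCG AGA TCG ATG CTA ATG TAT GAC CAT AGC TAA CGT ACC ATT CCC TCA GTA GTA ATG ACT ACG GCA TGG GCT GAA TTC GAC — ATG at 12, stop TAA at 33 → 24 nt; ATG at 18, stop TAA at 33 → 18 nt.
ORFs ≥ 2 codons: frame +1 55–69 (5 codons), frame +2 41–52 (4 codons), frame +3 15–23 (3 codons), frame -1 22–54 (11 codons), frame -2 68–76 (3 codons), frame -3 12–35 (8 codons), frame -3 18–35 (6 codons). Count = 7.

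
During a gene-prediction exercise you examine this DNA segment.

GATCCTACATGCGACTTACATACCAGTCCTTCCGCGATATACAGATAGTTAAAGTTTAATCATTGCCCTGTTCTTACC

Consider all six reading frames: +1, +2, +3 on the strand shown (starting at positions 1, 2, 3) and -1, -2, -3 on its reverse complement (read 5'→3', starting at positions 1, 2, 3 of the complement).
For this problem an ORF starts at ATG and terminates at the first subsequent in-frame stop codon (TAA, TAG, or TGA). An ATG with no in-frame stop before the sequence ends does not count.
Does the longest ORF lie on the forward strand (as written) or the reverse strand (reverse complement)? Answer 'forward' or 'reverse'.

Reverse complement (5'→3'): GGTAAGAACAGGGCAATGATTAAACTTTAACTATCTGTATATCGCGGAAGGACTGGTATGTAAGTCGCATGTAGGATC
Frame +1: GAT CCT ACA TGC GAC TTA CAT ACC AGT CCT TCC GCG ATA TAC AGA TAG TTA AAG TTT AAT CAT TGC CCT GTT CTT ACC — no ATG→stop ORF.
Frame +2: ATC CTA CAT GCG ACT TAC ATA CCA GTC CTT CCG CGA TAT ACA GAT AGT TAA AGT TTA ATC ATT GCC CTG TTC TTA — no ATG→stop ORF.
Frame +3: TCC TAC ATG CGA CTT ACA TAC CAG TCC TTC CGC GAT ATA CAG ATA GTT AAA GTT TAA TCA TTG CCC TGT TCT TAC — ATG at 9, stop TAA at 57 → 51 nt.
Frame -1: GGT AAG AAC AGG GCA ATG ATT AAA CTT TAA CTA TCT GTA TAT CGC GGA AGG ACT GGT ATG TAA GTC GCA TGT AGG ATC — ATG at 16, stop TAA at 28 → 15 nt; ATG at 58, stop TAA at 61 → 6 nt.
Frame -2: GTA AGA ACA GGG CAA TGA TTA AAC TTT AAC TAT CTG TAT ATC GCG GAA GGA CTG GTA TGT AAG TCG CAT GTA GGA — no ATG→stop ORF.
Frame -3: TAA GAA CAG GGC AAT GAT TAA ACT TTA ACT ATC TGT ATA TCG CGG AAG GAC TGG TAT GTA AGT CGC ATG TAG GAT — ATG at 69, stop TAG at 72 → 6 nt.
Forward-strand max 51 nt; reverse-strand max 15 nt. The forward strand has the longer ORF.

forward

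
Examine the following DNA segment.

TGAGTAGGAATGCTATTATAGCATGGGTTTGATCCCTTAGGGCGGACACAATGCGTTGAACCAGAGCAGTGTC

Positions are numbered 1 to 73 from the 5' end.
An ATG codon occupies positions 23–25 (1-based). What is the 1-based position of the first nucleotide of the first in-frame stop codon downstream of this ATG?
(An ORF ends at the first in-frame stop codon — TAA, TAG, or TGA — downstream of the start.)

38

Codons from position 23: ATG (23–25), GGT (26–28), TTG (29–31), ATC (32–34), CCT (35–37), TAG (38–40).
TAG is a stop codon; it begins at position 38.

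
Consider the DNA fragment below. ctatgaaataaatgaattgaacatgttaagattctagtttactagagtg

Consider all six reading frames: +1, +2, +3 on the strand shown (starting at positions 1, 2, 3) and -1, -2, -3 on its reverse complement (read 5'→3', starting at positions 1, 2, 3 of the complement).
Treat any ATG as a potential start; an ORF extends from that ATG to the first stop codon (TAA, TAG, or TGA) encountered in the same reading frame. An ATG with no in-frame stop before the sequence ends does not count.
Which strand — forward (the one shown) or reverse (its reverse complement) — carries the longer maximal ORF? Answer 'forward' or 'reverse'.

Reverse complement (5'→3'): CACTCTAGTAAACTAGAATCTTAACATGTTCAATTCATTTATTTCATAG
Frame +1: CTA TGA AAT AAA TGA ATT GAA CAT GTT AAG ATT CTA GTT TAC TAG AGT — no ATG→stop ORF.
Frame +2: TAT GAA ATA AAT GAA TTG AAC ATG TTA AGA TTC TAG TTT ACT AGA GTG — ATG at 23, stop TAG at 35 → 15 nt.
Frame +3: ATG AAA TAA ATG AAT TGA ACA TGT TAA GAT TCT AGT TTA CTA GAG — ATG at 3, stop TAA at 9 → 9 nt; ATG at 12, stop TGA at 18 → 9 nt.
Frame -1: CAC TCT AGT AAA CTA GAA TCT TAA CAT GTT CAA TTC ATT TAT TTC ATA — no ATG→stop ORF.
Frame -2: ACT CTA GTA AAC TAG AAT CTT AAC ATG TTC AAT TCA TTT ATT TCA TAG — ATG at 26, stop TAG at 47 → 24 nt.
Frame -3: CTC TAG TAA ACT AGA ATC TTA ACA TGT TCA ATT CAT TTA TTT CAT — no ATG→stop ORF.
Forward-strand max 15 nt; reverse-strand max 24 nt. The reverse strand has the longer ORF.

reverse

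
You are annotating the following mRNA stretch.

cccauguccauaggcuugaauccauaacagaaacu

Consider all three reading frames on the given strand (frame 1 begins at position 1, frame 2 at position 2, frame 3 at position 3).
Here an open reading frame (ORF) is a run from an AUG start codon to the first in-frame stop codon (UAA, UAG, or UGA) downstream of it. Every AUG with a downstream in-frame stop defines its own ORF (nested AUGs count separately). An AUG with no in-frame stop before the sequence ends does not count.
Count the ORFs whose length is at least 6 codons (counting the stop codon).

Frame 1: CCC AUG UCC AUA GGC UUG AAU CCA UAA CAG AAA — AUG at 4, stop UAA at 25 → 24 nt.
Frame 2: CCA UGU CCA UAG GCU UGA AUC CAU AAC AGA AAC — no AUG→stop ORF.
Frame 3: CAU GUC CAU AGG CUU GAA UCC AUA ACA GAA ACU — no AUG→stop ORF.
ORFs ≥ 6 codons: frame 1 4–27 (8 codons). Count = 1.

1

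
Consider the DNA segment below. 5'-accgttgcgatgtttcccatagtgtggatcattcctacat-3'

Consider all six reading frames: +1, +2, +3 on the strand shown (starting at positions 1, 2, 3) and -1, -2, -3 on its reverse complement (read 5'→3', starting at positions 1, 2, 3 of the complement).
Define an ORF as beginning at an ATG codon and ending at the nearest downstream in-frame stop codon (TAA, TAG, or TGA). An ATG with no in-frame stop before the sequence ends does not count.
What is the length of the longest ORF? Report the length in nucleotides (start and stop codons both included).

Reverse complement (5'→3'): ATGTAGGAATGATCCACACTATGGGAAACATCGCAACGGT
Frame +1: ACC GTT GCG ATG TTT CCC ATA GTG TGG ATC ATT CCT ACA — no ATG→stop ORF.
Frame +2: CCG TTG CGA TGT TTC CCA TAG TGT GGA TCA TTC CTA CAT — no ATG→stop ORF.
Frame +3: CGT TGC GAT GTT TCC CAT AGT GTG GAT CAT TCC TAC — no ATG→stop ORF.
Frame -1: ATG TAG GAA TGA TCC ACA CTA TGG GAA ACA TCG CAA CGG — ATG at 1, stop TAG at 4 → 6 nt.
Frame -2: TGT AGG AAT GAT CCA CAC TAT GGG AAA CAT CGC AAC GGT — no ATG→stop ORF.
Frame -3: GTA GGA ATG ATC CAC ACT ATG GGA AAC ATC GCA ACG — no ATG→stop ORF.
Longest: frame -1, positions 1–6, 6 nt = 2 codons = 1 aa. → 6 nucleotides.

6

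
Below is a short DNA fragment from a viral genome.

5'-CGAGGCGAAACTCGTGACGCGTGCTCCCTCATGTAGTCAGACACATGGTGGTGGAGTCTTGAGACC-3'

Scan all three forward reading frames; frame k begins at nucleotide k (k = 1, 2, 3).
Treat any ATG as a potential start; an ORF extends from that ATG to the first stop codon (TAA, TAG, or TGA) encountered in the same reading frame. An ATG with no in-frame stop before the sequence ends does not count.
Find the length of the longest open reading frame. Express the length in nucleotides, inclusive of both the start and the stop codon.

Frame 1: CGA GGC GAA ACT CGT GAC GCG TGC TCC CTC ATG TAG TCA GAC ACA TGG TGG TGG AGT CTT GAG ACC — ATG at 31, stop TAG at 34 → 6 nt.
Frame 2: GAG GCG AAA CTC GTG ACG CGT GCT CCC TCA TGT AGT CAG ACA CAT GGT GGT GGA GTC TTG AGA — no ATG→stop ORF.
Frame 3: AGG CGA AAC TCG TGA CGC GTG CTC CCT CAT GTA GTC AGA CAC ATG GTG GTG GAG TCT TGA GAC — ATG at 45, stop TGA at 60 → 18 nt.
Longest: frame 3, positions 45–62, 18 nt = 6 codons = 5 aa. → 18 nucleotides.

18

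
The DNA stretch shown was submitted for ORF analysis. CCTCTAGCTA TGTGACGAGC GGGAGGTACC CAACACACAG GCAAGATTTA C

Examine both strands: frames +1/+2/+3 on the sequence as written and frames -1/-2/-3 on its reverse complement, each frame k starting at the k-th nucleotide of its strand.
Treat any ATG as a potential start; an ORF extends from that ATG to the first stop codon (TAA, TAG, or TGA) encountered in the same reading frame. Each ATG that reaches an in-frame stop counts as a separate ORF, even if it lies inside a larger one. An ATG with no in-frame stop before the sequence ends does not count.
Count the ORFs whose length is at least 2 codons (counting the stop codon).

1

Reverse complement (5'→3'): GTAAATCTTGCCTGTGTGTTGGGTACCTCCCGCTCGTCACATAGCTAGAGG
Frame +1: CCT CTA GCT ATG TGA CGA GCG GGA GGT ACC CAA CAC ACA GGC AAG ATT TAC — ATG at 10, stop TGA at 13 → 6 nt.
Frame +2: CTC TAG CTA TGT GAC GAG CGG GAG GTA CCC AAC ACA CAG GCA AGA TTT — no ATG→stop ORF.
Frame +3: TCT AGC TAT GTG ACG AGC GGG AGG TAC CCA ACA CAC AGG CAA GAT TTA — no ATG→stop ORF.
Frame -1: GTA AAT CTT GCC TGT GTG TTG GGT ACC TCC CGC TCG TCA CAT AGC TAG AGG — no ATG→stop ORF.
Frame -2: TAA ATC TTG CCT GTG TGT TGG GTA CCT CCC GCT CGT CAC ATA GCT AGA — no ATG→stop ORF.
Frame -3: AAA TCT TGC CTG TGT GTT GGG TAC CTC CCG CTC GTC ACA TAG CTA GAG — no ATG→stop ORF.
ORFs ≥ 2 codons: frame +1 10–15 (2 codons). Count = 1.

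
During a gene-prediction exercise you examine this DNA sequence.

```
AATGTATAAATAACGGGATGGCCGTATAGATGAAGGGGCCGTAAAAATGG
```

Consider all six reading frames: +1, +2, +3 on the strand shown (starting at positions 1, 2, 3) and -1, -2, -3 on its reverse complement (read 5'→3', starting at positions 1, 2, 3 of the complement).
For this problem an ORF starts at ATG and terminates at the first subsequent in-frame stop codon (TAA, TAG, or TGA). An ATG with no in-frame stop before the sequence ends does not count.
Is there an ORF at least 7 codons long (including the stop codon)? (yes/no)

no

Reverse complement (5'→3'): CCATTTTTACGGCCCCTTCATCTATACGGCCATCCCGTTATTTATACATT
Frame +1: AAT GTA TAA ATA ACG GGA TGG CCG TAT AGA TGA AGG GGC CGT AAA AAT — no ATG→stop ORF.
Frame +2: ATG TAT AAA TAA CGG GAT GGC CGT ATA GAT GAA GGG GCC GTA AAA ATG — ATG at 2, stop TAA at 11 → 12 nt.
Frame +3: TGT ATA AAT AAC GGG ATG GCC GTA TAG ATG AAG GGG CCG TAA AAA TGG — ATG at 18, stop TAG at 27 → 12 nt; ATG at 30, stop TAA at 42 → 15 nt.
Frame -1: CCA TTT TTA CGG CCC CTT CAT CTA TAC GGC CAT CCC GTT ATT TAT ACA — no ATG→stop ORF.
Frame -2: CAT TTT TAC GGC CCC TTC ATC TAT ACG GCC ATC CCG TTA TTT ATA CAT — no ATG→stop ORF.
Frame -3: ATT TTT ACG GCC CCT TCA TCT ATA CGG CCA TCC CGT TAT TTA TAC ATT — no ATG→stop ORF.
Largest ORF found is 5 codons < 7, so no.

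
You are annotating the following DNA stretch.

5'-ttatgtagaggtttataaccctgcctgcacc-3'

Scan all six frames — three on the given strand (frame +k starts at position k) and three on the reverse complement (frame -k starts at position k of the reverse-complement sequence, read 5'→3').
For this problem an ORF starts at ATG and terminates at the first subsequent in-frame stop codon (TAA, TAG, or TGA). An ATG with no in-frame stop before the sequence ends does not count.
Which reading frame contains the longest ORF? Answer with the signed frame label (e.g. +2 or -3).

+3

Reverse complement (5'→3'): GGTGCAGGCAGGGTTATAAACCTCTACATAA
Frame +1: TTA TGT AGA GGT TTA TAA CCC TGC CTG CAC — no ATG→stop ORF.
Frame +2: TAT GTA GAG GTT TAT AAC CCT GCC TGC ACC — no ATG→stop ORF.
Frame +3: ATG TAG AGG TTT ATA ACC CTG CCT GCA — ATG at 3, stop TAG at 6 → 6 nt.
Frame -1: GGT GCA GGC AGG GTT ATA AAC CTC TAC ATA — no ATG→stop ORF.
Frame -2: GTG CAG GCA GGG TTA TAA ACC TCT ACA TAA — no ATG→stop ORF.
Frame -3: TGC AGG CAG GGT TAT AAA CCT CTA CAT — no ATG→stop ORF.
Longest ORF is 6 nt in frame +3 (positions 3–8).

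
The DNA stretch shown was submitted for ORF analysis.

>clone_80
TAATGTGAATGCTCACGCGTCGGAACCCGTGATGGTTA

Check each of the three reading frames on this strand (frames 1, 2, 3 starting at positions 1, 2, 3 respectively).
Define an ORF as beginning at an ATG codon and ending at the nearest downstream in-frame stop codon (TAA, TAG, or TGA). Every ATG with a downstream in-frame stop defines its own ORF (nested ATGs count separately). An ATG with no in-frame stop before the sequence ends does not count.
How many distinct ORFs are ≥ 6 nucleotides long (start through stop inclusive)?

Frame 1: TAA TGT GAA TGC TCA CGC GTC GGA ACC CGT GAT GGT — no ATG→stop ORF.
Frame 2: AAT GTG AAT GCT CAC GCG TCG GAA CCC GTG ATG GTT — no ATG→stop ORF.
Frame 3: ATG TGA ATG CTC ACG CGT CGG AAC CCG TGA TGG TTA — ATG at 3, stop TGA at 6 → 6 nt; ATG at 9, stop TGA at 30 → 24 nt.
ORFs ≥ 6 nucleotides: frame 3 3–8 (6 nucleotides), frame 3 9–32 (24 nucleotides). Count = 2.

2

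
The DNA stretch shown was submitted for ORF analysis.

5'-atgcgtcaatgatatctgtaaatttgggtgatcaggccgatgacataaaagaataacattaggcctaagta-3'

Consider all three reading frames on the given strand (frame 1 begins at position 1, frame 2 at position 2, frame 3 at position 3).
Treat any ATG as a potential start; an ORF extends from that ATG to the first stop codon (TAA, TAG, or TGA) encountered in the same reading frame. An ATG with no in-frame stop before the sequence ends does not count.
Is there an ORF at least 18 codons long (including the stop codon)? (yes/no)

no

Frame 1: ATG CGT CAA TGA TAT CTG TAA ATT TGG GTG ATC AGG CCG ATG ACA TAA AAG AAT AAC ATT AGG CCT AAG — ATG at 1, stop TGA at 10 → 12 nt; ATG at 40, stop TAA at 46 → 9 nt.
Frame 2: TGC GTC AAT GAT ATC TGT AAA TTT GGG TGA TCA GGC CGA TGA CAT AAA AGA ATA ACA TTA GGC CTA AGT — no ATG→stop ORF.
Frame 3: GCG TCA ATG ATA TCT GTA AAT TTG GGT GAT CAG GCC GAT GAC ATA AAA GAA TAA CAT TAG GCC TAA GTA — ATG at 9, stop TAA at 54 → 48 nt.
Largest ORF found is 16 codons < 18, so no.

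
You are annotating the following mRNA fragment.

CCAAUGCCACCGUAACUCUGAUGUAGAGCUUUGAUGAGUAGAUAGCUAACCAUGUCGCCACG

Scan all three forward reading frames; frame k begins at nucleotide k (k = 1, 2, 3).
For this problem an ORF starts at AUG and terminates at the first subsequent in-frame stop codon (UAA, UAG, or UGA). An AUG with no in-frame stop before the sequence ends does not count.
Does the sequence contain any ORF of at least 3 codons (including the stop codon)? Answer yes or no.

Frame 1: CCA AUG CCA CCG UAA CUC UGA UGU AGA GCU UUG AUG AGU AGA UAG CUA ACC AUG UCG CCA — AUG at 4, stop UAA at 13 → 12 nt; AUG at 34, stop UAG at 43 → 12 nt.
Frame 2: CAA UGC CAC CGU AAC UCU GAU GUA GAG CUU UGA UGA GUA GAU AGC UAA CCA UGU CGC CAC — no AUG→stop ORF.
Frame 3: AAU GCC ACC GUA ACU CUG AUG UAG AGC UUU GAU GAG UAG AUA GCU AAC CAU GUC GCC ACG — AUG at 21, stop UAG at 24 → 6 nt.
Frame 1 has an ORF of 4 codons (positions 4–15) ≥ 3, so yes.

yes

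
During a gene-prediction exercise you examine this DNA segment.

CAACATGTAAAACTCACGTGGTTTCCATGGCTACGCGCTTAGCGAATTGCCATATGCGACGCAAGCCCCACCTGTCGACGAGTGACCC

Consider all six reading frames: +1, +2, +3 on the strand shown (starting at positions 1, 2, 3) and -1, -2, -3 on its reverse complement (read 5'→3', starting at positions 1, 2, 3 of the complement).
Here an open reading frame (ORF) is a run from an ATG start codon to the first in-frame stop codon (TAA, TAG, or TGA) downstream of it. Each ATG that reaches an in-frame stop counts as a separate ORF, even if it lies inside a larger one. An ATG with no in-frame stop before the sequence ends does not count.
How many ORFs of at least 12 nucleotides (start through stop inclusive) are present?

Reverse complement (5'→3'): GGGTCACTCGTCGACAGGTGGGGCTTGCGTCGCATATGGCAATTCGCTAAGCGCGTAGCCATGGAAACCACGTGAGTTTTACATGTTG
Frame +1: CAA CAT GTA AAA CTC ACG TGG TTT CCA TGG CTA CGC GCT TAG CGA ATT GCC ATA TGC GAC GCA AGC CCC ACC TGT CGA CGA GTG ACC — no ATG→stop ORF.
Frame +2: AAC ATG TAA AAC TCA CGT GGT TTC CAT GGC TAC GCG CTT AGC GAA TTG CCA TAT GCG ACG CAA GCC CCA CCT GTC GAC GAG TGA CCC — ATG at 5, stop TAA at 8 → 6 nt.
Frame +3: ACA TGT AAA ACT CAC GTG GTT TCC ATG GCT ACG CGC TTA GCG AAT TGC CAT ATG CGA CGC AAG CCC CAC CTG TCG ACG AGT GAC — no ATG→stop ORF.
Frame -1: GGG TCA CTC GTC GAC AGG TGG GGC TTG CGT CGC ATA TGG CAA TTC GCT AAG CGC GTA GCC ATG GAA ACC ACG TGA GTT TTA CAT GTT — ATG at 61, stop TGA at 73 → 15 nt.
Frame -2: GGT CAC TCG TCG ACA GGT GGG GCT TGC GTC GCA TAT GGC AAT TCG CTA AGC GCG TAG CCA TGG AAA CCA CGT GAG TTT TAC ATG TTG — no ATG→stop ORF.
Frame -3: GTC ACT CGT CGA CAG GTG GGG CTT GCG TCG CAT ATG GCA ATT CGC TAA GCG CGT AGC CAT GGA AAC CAC GTG AGT TTT ACA TGT — ATG at 36, stop TAA at 48 → 15 nt.
ORFs ≥ 12 nucleotides: frame -1 61–75 (15 nucleotides), frame -3 36–50 (15 nucleotides). Count = 2.

2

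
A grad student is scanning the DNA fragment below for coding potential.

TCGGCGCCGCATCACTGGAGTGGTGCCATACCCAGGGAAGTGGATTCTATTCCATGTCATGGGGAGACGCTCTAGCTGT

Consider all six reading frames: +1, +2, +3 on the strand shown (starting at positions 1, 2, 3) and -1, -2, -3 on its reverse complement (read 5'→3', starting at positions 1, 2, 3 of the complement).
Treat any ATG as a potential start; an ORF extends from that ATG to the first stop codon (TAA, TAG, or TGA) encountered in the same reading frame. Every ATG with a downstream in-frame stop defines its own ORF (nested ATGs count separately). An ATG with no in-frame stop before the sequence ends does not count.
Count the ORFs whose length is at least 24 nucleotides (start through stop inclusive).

Reverse complement (5'→3'): ACAGCTAGAGCGTCTCCCCATGACATGGAATAGAATCCACTTCCCTGGGTATGGCACCACTCCAGTGATGCGGCGCCGA
Frame +1: TCG GCG CCG CAT CAC TGG AGT GGT GCC ATA CCC AGG GAA GTG GAT TCT ATT CCA TGT CAT GGG GAG ACG CTC TAG CTG — no ATG→stop ORF.
Frame +2: CGG CGC CGC ATC ACT GGA GTG GTG CCA TAC CCA GGG AAG TGG ATT CTA TTC CAT GTC ATG GGG AGA CGC TCT AGC TGT — no ATG→stop ORF.
Frame +3: GGC GCC GCA TCA CTG GAG TGG TGC CAT ACC CAG GGA AGT GGA TTC TAT TCC ATG TCA TGG GGA GAC GCT CTA GCT — no ATG→stop ORF.
Frame -1: ACA GCT AGA GCG TCT CCC CAT GAC ATG GAA TAG AAT CCA CTT CCC TGG GTA TGG CAC CAC TCC AGT GAT GCG GCG CCG — ATG at 25, stop TAG at 31 → 9 nt.
Frame -2: CAG CTA GAG CGT CTC CCC ATG ACA TGG AAT AGA ATC CAC TTC CCT GGG TAT GGC ACC ACT CCA GTG ATG CGG CGC CGA — no ATG→stop ORF.
Frame -3: AGC TAG AGC GTC TCC CCA TGA CAT GGA ATA GAA TCC ACT TCC CTG GGT ATG GCA CCA CTC CAG TGA TGC GGC GCC — ATG at 51, stop TGA at 66 → 18 nt.
No ORF reaches 24 nucleotides. Count = 0.

0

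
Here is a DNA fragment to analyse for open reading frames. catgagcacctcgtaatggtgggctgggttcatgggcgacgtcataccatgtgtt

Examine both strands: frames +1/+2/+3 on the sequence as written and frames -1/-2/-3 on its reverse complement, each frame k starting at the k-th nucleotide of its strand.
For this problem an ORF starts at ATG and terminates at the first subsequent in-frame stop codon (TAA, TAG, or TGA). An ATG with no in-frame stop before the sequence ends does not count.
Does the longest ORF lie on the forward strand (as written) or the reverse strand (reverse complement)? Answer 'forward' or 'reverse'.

forward

Reverse complement (5'→3'): AACACATGGTATGACGTCGCCCATGAACCCAGCCCACCATTACGAGGTGCTCATG
Frame +1: CAT GAG CAC CTC GTA ATG GTG GGC TGG GTT CAT GGG CGA CGT CAT ACC ATG TGT — no ATG→stop ORF.
Frame +2: ATG AGC ACC TCG TAA TGG TGG GCT GGG TTC ATG GGC GAC GTC ATA CCA TGT GTT — ATG at 2, stop TAA at 14 → 15 nt.
Frame +3: TGA GCA CCT CGT AAT GGT GGG CTG GGT TCA TGG GCG ACG TCA TAC CAT GTG — no ATG→stop ORF.
Frame -1: AAC ACA TGG TAT GAC GTC GCC CAT GAA CCC AGC CCA CCA TTA CGA GGT GCT CAT — no ATG→stop ORF.
Frame -2: ACA CAT GGT ATG ACG TCG CCC ATG AAC CCA GCC CAC CAT TAC GAG GTG CTC ATG — no ATG→stop ORF.
Frame -3: CAC ATG GTA TGA CGT CGC CCA TGA ACC CAG CCC ACC ATT ACG AGG TGC TCA — ATG at 6, stop TGA at 12 → 9 nt.
Forward-strand max 15 nt; reverse-strand max 9 nt. The forward strand has the longer ORF.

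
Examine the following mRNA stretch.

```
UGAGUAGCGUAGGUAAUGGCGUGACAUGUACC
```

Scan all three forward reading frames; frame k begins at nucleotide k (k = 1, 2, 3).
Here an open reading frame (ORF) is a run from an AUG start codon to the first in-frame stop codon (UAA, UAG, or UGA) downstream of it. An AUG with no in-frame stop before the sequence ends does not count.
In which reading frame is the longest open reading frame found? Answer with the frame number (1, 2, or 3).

1

Frame 1: UGA GUA GCG UAG GUA AUG GCG UGA CAU GUA — AUG at 16, stop UGA at 22 → 9 nt.
Frame 2: GAG UAG CGU AGG UAA UGG CGU GAC AUG UAC — no AUG→stop ORF.
Frame 3: AGU AGC GUA GGU AAU GGC GUG ACA UGU ACC — no AUG→stop ORF.
Longest ORF is 9 nt in frame 1 (positions 16–24).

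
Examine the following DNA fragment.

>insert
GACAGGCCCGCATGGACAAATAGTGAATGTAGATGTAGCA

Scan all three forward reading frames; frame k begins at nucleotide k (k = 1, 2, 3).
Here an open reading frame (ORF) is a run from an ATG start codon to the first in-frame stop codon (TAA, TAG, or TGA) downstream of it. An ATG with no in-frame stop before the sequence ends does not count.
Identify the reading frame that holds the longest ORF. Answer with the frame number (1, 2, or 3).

3

Frame 1: GAC AGG CCC GCA TGG ACA AAT AGT GAA TGT AGA TGT AGC — no ATG→stop ORF.
Frame 2: ACA GGC CCG CAT GGA CAA ATA GTG AAT GTA GAT GTA GCA — no ATG→stop ORF.
Frame 3: CAG GCC CGC ATG GAC AAA TAG TGA ATG TAG ATG TAG — ATG at 12, stop TAG at 21 → 12 nt; ATG at 27, stop TAG at 30 → 6 nt; ATG at 33, stop TAG at 36 → 6 nt.
Longest ORF is 12 nt in frame 3 (positions 12–23).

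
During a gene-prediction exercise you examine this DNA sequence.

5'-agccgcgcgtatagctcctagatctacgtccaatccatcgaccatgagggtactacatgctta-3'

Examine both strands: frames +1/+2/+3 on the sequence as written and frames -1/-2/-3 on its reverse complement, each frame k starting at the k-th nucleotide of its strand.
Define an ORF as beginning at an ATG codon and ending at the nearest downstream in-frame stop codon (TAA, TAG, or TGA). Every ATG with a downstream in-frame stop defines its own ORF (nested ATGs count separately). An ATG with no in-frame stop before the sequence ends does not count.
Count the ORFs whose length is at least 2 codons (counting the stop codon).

Reverse complement (5'→3'): TAAGCATGTAGTACCCTCATGGTCGATGGATTGGACGTAGATCTAGGAGCTATACGCGCGGCT
Frame +1: AGC CGC GCG TAT AGC TCC TAG ATC TAC GTC CAA TCC ATC GAC CAT GAG GGT ACT ACA TGC TTA — no ATG→stop ORF.
Frame +2: GCC GCG CGT ATA GCT CCT AGA TCT ACG TCC AAT CCA TCG ACC ATG AGG GTA CTA CAT GCT — no ATG→stop ORF.
Frame +3: CCG CGC GTA TAG CTC CTA GAT CTA CGT CCA ATC CAT CGA CCA TGA GGG TAC TAC ATG CTT — no ATG→stop ORF.
Frame -1: TAA GCA TGT AGT ACC CTC ATG GTC GAT GGA TTG GAC GTA GAT CTA GGA GCT ATA CGC GCG GCT — no ATG→stop ORF.
Frame -2: AAG CAT GTA GTA CCC TCA TGG TCG ATG GAT TGG ACG TAG ATC TAG GAG CTA TAC GCG CGG — ATG at 26, stop TAG at 38 → 15 nt.
Frame -3: AGC ATG TAG TAC CCT CAT GGT CGA TGG ATT GGA CGT AGA TCT AGG AGC TAT ACG CGC GGC — ATG at 6, stop TAG at 9 → 6 nt.
ORFs ≥ 2 codons: frame -2 26–40 (5 codons), frame -3 6–11 (2 codons). Count = 2.

2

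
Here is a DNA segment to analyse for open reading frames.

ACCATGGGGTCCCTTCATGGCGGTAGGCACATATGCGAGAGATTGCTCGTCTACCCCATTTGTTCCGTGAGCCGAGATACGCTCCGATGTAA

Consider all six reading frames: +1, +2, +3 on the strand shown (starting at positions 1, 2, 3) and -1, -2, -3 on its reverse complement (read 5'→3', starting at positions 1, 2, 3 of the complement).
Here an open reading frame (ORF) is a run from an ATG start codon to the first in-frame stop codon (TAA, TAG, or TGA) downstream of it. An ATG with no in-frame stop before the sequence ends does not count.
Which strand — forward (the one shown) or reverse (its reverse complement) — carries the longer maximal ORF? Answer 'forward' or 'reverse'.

forward

Reverse complement (5'→3'): TTACATCGGAGCGTATCTCGGCTCACGGAACAAATGGGGTAGACGAGCAATCTCTCGCATATGTGCCTACCGCCATGAAGGGACCCCATGGT
Frame +1: ACC ATG GGG TCC CTT CAT GGC GGT AGG CAC ATA TGC GAG AGA TTG CTC GTC TAC CCC ATT TGT TCC GTG AGC CGA GAT ACG CTC CGA TGT — no ATG→stop ORF.
Frame +2: CCA TGG GGT CCC TTC ATG GCG GTA GGC ACA TAT GCG AGA GAT TGC TCG TCT ACC CCA TTT GTT CCG TGA GCC GAG ATA CGC TCC GAT GTA — ATG at 17, stop TGA at 68 → 54 nt.
Frame +3: CAT GGG GTC CCT TCA TGG CGG TAG GCA CAT ATG CGA GAG ATT GCT CGT CTA CCC CAT TTG TTC CGT GAG CCG AGA TAC GCT CCG ATG TAA — ATG at 33, stop TAA at 90 → 60 nt; ATG at 87, stop TAA at 90 → 6 nt.
Frame -1: TTA CAT CGG AGC GTA TCT CGG CTC ACG GAA CAA ATG GGG TAG ACG AGC AAT CTC TCG CAT ATG TGC CTA CCG CCA TGA AGG GAC CCC ATG — ATG at 34, stop TAG at 40 → 9 nt; ATG at 61, stop TGA at 76 → 18 nt.
Frame -2: TAC ATC GGA GCG TAT CTC GGC TCA CGG AAC AAA TGG GGT AGA CGA GCA ATC TCT CGC ATA TGT GCC TAC CGC CAT GAA GGG ACC CCA TGG — no ATG→stop ORF.
Frame -3: ACA TCG GAG CGT ATC TCG GCT CAC GGA ACA AAT GGG GTA GAC GAG CAA TCT CTC GCA TAT GTG CCT ACC GCC ATG AAG GGA CCC CAT GGT — no ATG→stop ORF.
Forward-strand max 60 nt; reverse-strand max 18 nt. The forward strand has the longer ORF.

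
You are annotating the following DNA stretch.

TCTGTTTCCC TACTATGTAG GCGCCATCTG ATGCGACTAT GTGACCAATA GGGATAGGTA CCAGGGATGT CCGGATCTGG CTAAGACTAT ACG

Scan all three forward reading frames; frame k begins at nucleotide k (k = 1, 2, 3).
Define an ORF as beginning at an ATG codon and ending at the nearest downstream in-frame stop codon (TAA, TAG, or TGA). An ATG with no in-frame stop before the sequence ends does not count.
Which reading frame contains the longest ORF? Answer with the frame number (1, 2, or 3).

1

Frame 1: TCT GTT TCC CTA CTA TGT AGG CGC CAT CTG ATG CGA CTA TGT GAC CAA TAG GGA TAG GTA CCA GGG ATG TCC GGA TCT GGC TAA GAC TAT ACG — ATG at 31, stop TAG at 49 → 21 nt; ATG at 67, stop TAA at 82 → 18 nt.
Frame 2: CTG TTT CCC TAC TAT GTA GGC GCC ATC TGA TGC GAC TAT GTG ACC AAT AGG GAT AGG TAC CAG GGA TGT CCG GAT CTG GCT AAG ACT ATA — no ATG→stop ORF.
Frame 3: TGT TTC CCT ACT ATG TAG GCG CCA TCT GAT GCG ACT ATG TGA CCA ATA GGG ATA GGT ACC AGG GAT GTC CGG ATC TGG CTA AGA CTA TAC — ATG at 15, stop TAG at 18 → 6 nt; ATG at 39, stop TGA at 42 → 6 nt.
Longest ORF is 21 nt in frame 1 (positions 31–51).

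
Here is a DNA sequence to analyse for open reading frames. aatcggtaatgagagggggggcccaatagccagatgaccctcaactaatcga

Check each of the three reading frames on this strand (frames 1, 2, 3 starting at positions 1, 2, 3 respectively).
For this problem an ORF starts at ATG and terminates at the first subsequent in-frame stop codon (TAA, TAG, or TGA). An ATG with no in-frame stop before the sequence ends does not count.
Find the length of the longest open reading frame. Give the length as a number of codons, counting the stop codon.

7

Frame 1: AAT CGG TAA TGA GAG GGG GGG CCC AAT AGC CAG ATG ACC CTC AAC TAA TCG — ATG at 34, stop TAA at 46 → 15 nt.
Frame 2: ATC GGT AAT GAG AGG GGG GGC CCA ATA GCC AGA TGA CCC TCA ACT AAT CGA — no ATG→stop ORF.
Frame 3: TCG GTA ATG AGA GGG GGG GCC CAA TAG CCA GAT GAC CCT CAA CTA ATC — ATG at 9, stop TAG at 27 → 21 nt.
Longest: frame 3, positions 9–29, 21 nt = 7 codons = 6 aa. → 7 codons.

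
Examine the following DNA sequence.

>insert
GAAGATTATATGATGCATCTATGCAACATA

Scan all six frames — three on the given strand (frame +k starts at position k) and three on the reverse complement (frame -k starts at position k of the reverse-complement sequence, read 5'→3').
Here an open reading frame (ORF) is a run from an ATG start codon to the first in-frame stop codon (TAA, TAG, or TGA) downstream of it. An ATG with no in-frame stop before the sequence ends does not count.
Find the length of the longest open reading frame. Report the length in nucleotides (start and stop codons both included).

Reverse complement (5'→3'): TATGTTGCATAGATGCATCATATAATCTTC
Frame +1: GAA GAT TAT ATG ATG CAT CTA TGC AAC ATA — no ATG→stop ORF.
Frame +2: AAG ATT ATA TGA TGC ATC TAT GCA ACA — no ATG→stop ORF.
Frame +3: AGA TTA TAT GAT GCA TCT ATG CAA CAT — no ATG→stop ORF.
Frame -1: TAT GTT GCA TAG ATG CAT CAT ATA ATC TTC — no ATG→stop ORF.
Frame -2: ATG TTG CAT AGA TGC ATC ATA TAA TCT — ATG at 2, stop TAA at 23 → 24 nt.
Frame -3: TGT TGC ATA GAT GCA TCA TAT AAT CTT — no ATG→stop ORF.
Longest: frame -2, positions 2–25, 24 nt = 8 codons = 7 aa. → 24 nucleotides.

24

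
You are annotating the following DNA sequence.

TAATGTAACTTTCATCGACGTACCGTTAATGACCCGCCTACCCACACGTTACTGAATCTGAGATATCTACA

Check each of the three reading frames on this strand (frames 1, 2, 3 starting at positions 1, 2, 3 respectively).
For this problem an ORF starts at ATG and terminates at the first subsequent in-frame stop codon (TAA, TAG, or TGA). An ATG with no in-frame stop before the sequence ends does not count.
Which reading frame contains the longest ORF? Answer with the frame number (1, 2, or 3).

Frame 1: TAA TGT AAC TTT CAT CGA CGT ACC GTT AAT GAC CCG CCT ACC CAC ACG TTA CTG AAT CTG AGA TAT CTA — no ATG→stop ORF.
Frame 2: AAT GTA ACT TTC ATC GAC GTA CCG TTA ATG ACC CGC CTA CCC ACA CGT TAC TGA ATC TGA GAT ATC TAC — ATG at 29, stop TGA at 53 → 27 nt.
Frame 3: ATG TAA CTT TCA TCG ACG TAC CGT TAA TGA CCC GCC TAC CCA CAC GTT ACT GAA TCT GAG ATA TCT ACA — ATG at 3, stop TAA at 6 → 6 nt.
Longest ORF is 27 nt in frame 2 (positions 29–55).

2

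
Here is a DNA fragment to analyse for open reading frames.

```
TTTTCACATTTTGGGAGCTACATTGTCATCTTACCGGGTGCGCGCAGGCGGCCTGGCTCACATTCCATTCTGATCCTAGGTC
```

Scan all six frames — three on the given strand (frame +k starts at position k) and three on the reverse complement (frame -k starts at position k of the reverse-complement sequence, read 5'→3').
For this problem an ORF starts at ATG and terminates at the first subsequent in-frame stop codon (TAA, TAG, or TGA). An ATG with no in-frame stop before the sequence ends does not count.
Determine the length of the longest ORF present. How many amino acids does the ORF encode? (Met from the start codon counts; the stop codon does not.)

Reverse complement (5'→3'): GACCTAGGATCAGAATGGAATGTGAGCCAGGCCGCCTGCGCGCACCCGGTAAGATGACAATGTAGCTCCCAAAATGTGAAAA
Frame +1: TTT TCA CAT TTT GGG AGC TAC ATT GTC ATC TTA CCG GGT GCG CGC AGG CGG CCT GGC TCA CAT TCC ATT CTG ATC CTA GGT — no ATG→stop ORF.
Frame +2: TTT CAC ATT TTG GGA GCT ACA TTG TCA TCT TAC CGG GTG CGC GCA GGC GGC CTG GCT CAC ATT CCA TTC TGA TCC TAG GTC — no ATG→stop ORF.
Frame +3: TTC ACA TTT TGG GAG CTA CAT TGT CAT CTT ACC GGG TGC GCG CAG GCG GCC TGG CTC ACA TTC CAT TCT GAT CCT AGG — no ATG→stop ORF.
Frame -1: GAC CTA GGA TCA GAA TGG AAT GTG AGC CAG GCC GCC TGC GCG CAC CCG GTA AGA TGA CAA TGT AGC TCC CAA AAT GTG AAA — no ATG→stop ORF.
Frame -2: ACC TAG GAT CAG AAT GGA ATG TGA GCC AGG CCG CCT GCG CGC ACC CGG TAA GAT GAC AAT GTA GCT CCC AAA ATG TGA AAA — ATG at 20, stop TGA at 23 → 6 nt; ATG at 74, stop TGA at 77 → 6 nt.
Frame -3: CCT AGG ATC AGA ATG GAA TGT GAG CCA GGC CGC CTG CGC GCA CCC GGT AAG ATG ACA ATG TAG CTC CCA AAA TGT GAA — ATG at 15, stop TAG at 63 → 51 nt; ATG at 54, stop TAG at 63 → 12 nt; ATG at 60, stop TAG at 63 → 6 nt.
Longest: frame -3, positions 15–65, 51 nt = 17 codons = 16 aa. → 16 amino acids.

16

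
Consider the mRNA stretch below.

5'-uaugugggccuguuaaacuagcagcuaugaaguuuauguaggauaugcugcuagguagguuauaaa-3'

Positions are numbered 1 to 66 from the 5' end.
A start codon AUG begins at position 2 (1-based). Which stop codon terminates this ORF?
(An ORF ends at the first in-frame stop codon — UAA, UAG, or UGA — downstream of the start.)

Codons from position 2: AUG (2–4), UGG (5–7), GCC (8–10), UGU (11–13), UAA (14–16).
The first in-frame stop codon is UAA.

UAA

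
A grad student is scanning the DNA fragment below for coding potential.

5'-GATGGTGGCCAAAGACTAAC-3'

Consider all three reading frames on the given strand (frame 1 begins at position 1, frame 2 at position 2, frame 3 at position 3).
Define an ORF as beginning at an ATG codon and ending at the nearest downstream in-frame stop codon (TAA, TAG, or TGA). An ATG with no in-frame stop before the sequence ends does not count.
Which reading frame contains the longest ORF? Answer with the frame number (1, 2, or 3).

Frame 1: GAT GGT GGC CAA AGA CTA — no ATG→stop ORF.
Frame 2: ATG GTG GCC AAA GAC TAA — ATG at 2, stop TAA at 17 → 18 nt.
Frame 3: TGG TGG CCA AAG ACT AAC — no ATG→stop ORF.
Longest ORF is 18 nt in frame 2 (positions 2–19).

2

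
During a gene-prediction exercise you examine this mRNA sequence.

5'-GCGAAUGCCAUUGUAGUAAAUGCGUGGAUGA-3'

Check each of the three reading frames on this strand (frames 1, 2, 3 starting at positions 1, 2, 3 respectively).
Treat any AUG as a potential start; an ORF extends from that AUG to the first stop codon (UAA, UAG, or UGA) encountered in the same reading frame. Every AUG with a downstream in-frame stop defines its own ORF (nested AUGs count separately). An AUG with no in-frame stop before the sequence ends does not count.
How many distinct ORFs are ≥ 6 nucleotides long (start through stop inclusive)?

Frame 1: GCG AAU GCC AUU GUA GUA AAU GCG UGG AUG — no AUG→stop ORF.
Frame 2: CGA AUG CCA UUG UAG UAA AUG CGU GGA UGA — AUG at 5, stop UAG at 14 → 12 nt; AUG at 20, stop UGA at 29 → 12 nt.
Frame 3: GAA UGC CAU UGU AGU AAA UGC GUG GAU — no AUG→stop ORF.
ORFs ≥ 6 nucleotides: frame 2 5–16 (12 nucleotides), frame 2 20–31 (12 nucleotides). Count = 2.

2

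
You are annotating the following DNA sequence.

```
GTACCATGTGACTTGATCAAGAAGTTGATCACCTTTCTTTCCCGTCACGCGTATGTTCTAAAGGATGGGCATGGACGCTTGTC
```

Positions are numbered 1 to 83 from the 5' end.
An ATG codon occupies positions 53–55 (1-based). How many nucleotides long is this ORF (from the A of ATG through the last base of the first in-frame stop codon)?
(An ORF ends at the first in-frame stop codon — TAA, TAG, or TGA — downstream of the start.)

Codons from position 53: ATG (53–55), TTC (56–58), TAA (59–61).
TAA is the first in-frame stop; ORF spans 53–61, 9 nucleotides.

9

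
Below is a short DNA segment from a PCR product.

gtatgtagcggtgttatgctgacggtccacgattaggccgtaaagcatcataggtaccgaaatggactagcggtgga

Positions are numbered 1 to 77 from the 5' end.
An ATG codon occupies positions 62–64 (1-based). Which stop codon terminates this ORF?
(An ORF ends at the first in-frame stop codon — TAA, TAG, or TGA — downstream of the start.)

Codons from position 62: ATG (62–64), GAC (65–67), TAG (68–70).
The first in-frame stop codon is TAG.

TAG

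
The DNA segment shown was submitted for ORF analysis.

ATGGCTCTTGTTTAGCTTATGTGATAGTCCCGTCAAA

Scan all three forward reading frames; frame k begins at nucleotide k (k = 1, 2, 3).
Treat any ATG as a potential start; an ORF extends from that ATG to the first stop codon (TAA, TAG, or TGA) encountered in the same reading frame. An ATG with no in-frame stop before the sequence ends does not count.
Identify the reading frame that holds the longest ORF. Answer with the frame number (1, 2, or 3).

Frame 1: ATG GCT CTT GTT TAG CTT ATG TGA TAG TCC CGT CAA — ATG at 1, stop TAG at 13 → 15 nt; ATG at 19, stop TGA at 22 → 6 nt.
Frame 2: TGG CTC TTG TTT AGC TTA TGT GAT AGT CCC GTC AAA — no ATG→stop ORF.
Frame 3: GGC TCT TGT TTA GCT TAT GTG ATA GTC CCG TCA — no ATG→stop ORF.
Longest ORF is 15 nt in frame 1 (positions 1–15).

1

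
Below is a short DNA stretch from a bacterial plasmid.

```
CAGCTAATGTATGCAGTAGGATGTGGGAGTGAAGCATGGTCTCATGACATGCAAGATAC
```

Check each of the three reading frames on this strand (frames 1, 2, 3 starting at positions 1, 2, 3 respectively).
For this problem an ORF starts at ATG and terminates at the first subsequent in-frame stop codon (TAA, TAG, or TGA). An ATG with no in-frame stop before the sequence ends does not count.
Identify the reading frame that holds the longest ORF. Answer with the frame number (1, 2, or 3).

3

Frame 1: CAG CTA ATG TAT GCA GTA GGA TGT GGG AGT GAA GCA TGG TCT CAT GAC ATG CAA GAT — no ATG→stop ORF.
Frame 2: AGC TAA TGT ATG CAG TAG GAT GTG GGA GTG AAG CAT GGT CTC ATG ACA TGC AAG ATA — ATG at 11, stop TAG at 17 → 9 nt.
Frame 3: GCT AAT GTA TGC AGT AGG ATG TGG GAG TGA AGC ATG GTC TCA TGA CAT GCA AGA TAC — ATG at 21, stop TGA at 30 → 12 nt; ATG at 36, stop TGA at 45 → 12 nt.
Longest ORF is 12 nt in frame 3 (positions 21–32).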